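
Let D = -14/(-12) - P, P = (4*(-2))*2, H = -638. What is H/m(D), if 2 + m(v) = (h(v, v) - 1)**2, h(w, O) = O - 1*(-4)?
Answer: -22968/14569 ≈ -1.5765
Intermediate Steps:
P = -16 (P = -8*2 = -16)
h(w, O) = 4 + O (h(w, O) = O + 4 = 4 + O)
D = 103/6 (D = -14/(-12) - 1*(-16) = -14*(-1/12) + 16 = 7/6 + 16 = 103/6 ≈ 17.167)
m(v) = -2 + (3 + v)**2 (m(v) = -2 + ((4 + v) - 1)**2 = -2 + (3 + v)**2)
H/m(D) = -638/(-2 + (3 + 103/6)**2) = -638/(-2 + (121/6)**2) = -638/(-2 + 14641/36) = -638/14569/36 = -638*36/14569 = -22968/14569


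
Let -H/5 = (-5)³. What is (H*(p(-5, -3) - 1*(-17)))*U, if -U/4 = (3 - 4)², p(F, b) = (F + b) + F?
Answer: -10000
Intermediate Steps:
p(F, b) = b + 2*F
U = -4 (U = -4*(3 - 4)² = -4*(-1)² = -4*1 = -4)
H = 625 (H = -5*(-5)³ = -5*(-125) = 625)
(H*(p(-5, -3) - 1*(-17)))*U = (625*((-3 + 2*(-5)) - 1*(-17)))*(-4) = (625*((-3 - 10) + 17))*(-4) = (625*(-13 + 17))*(-4) = (625*4)*(-4) = 2500*(-4) = -10000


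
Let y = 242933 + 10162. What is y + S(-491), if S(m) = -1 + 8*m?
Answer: 249166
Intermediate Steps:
y = 253095
y + S(-491) = 253095 + (-1 + 8*(-491)) = 253095 + (-1 - 3928) = 253095 - 3929 = 249166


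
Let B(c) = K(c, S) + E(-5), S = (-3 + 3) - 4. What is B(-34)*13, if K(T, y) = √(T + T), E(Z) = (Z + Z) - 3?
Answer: -169 + 26*I*√17 ≈ -169.0 + 107.2*I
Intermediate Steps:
S = -4 (S = 0 - 4 = -4)
E(Z) = -3 + 2*Z (E(Z) = 2*Z - 3 = -3 + 2*Z)
K(T, y) = √2*√T (K(T, y) = √(2*T) = √2*√T)
B(c) = -13 + √2*√c (B(c) = √2*√c + (-3 + 2*(-5)) = √2*√c + (-3 - 10) = √2*√c - 13 = -13 + √2*√c)
B(-34)*13 = (-13 + √2*√(-34))*13 = (-13 + √2*(I*√34))*13 = (-13 + 2*I*√17)*13 = -169 + 26*I*√17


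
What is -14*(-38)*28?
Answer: 14896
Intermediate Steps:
-14*(-38)*28 = 532*28 = 14896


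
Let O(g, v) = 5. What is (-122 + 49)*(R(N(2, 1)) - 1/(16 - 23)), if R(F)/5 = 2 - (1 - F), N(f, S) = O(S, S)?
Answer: -15403/7 ≈ -2200.4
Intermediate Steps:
N(f, S) = 5
R(F) = 5 + 5*F (R(F) = 5*(2 - (1 - F)) = 5*(2 + (-1 + F)) = 5*(1 + F) = 5 + 5*F)
(-122 + 49)*(R(N(2, 1)) - 1/(16 - 23)) = (-122 + 49)*((5 + 5*5) - 1/(16 - 23)) = -73*((5 + 25) - 1/(-7)) = -73*(30 - 1*(-⅐)) = -73*(30 + ⅐) = -73*211/7 = -15403/7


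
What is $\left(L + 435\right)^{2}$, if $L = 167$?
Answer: $362404$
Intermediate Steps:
$\left(L + 435\right)^{2} = \left(167 + 435\right)^{2} = 602^{2} = 362404$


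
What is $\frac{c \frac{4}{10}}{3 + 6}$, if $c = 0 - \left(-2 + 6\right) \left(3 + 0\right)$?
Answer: $- \frac{8}{15} \approx -0.53333$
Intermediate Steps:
$c = -12$ ($c = 0 - 4 \cdot 3 = 0 - 12 = -12$)
$\frac{c \frac{4}{10}}{3 + 6} = \frac{\left(-12\right) \frac{4}{10}}{3 + 6} = \frac{\left(-12\right) 4 \cdot \frac{1}{10}}{9} = \left(-12\right) \frac{2}{5} \cdot \frac{1}{9} = \left(- \frac{24}{5}\right) \frac{1}{9} = - \frac{8}{15}$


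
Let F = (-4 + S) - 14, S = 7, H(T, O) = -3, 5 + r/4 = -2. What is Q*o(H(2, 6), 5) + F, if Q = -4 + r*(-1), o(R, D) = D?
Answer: 109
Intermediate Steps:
r = -28 (r = -20 + 4*(-2) = -20 - 8 = -28)
Q = 24 (Q = -4 - 28*(-1) = -4 + 28 = 24)
F = -11 (F = (-4 + 7) - 14 = 3 - 14 = -11)
Q*o(H(2, 6), 5) + F = 24*5 - 11 = 120 - 11 = 109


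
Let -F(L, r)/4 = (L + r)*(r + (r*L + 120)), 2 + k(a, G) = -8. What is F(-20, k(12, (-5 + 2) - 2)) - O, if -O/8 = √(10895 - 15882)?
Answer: 37200 + 8*I*√4987 ≈ 37200.0 + 564.95*I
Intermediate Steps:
O = -8*I*√4987 (O = -8*√(10895 - 15882) = -8*I*√4987 ≈ -564.95*I)
k(a, G) = -10 (k(a, G) = -2 - 8 = -10)
F(L, r) = -4*(L + r)*(120 + r + L*r) (F(L, r) = -4*(L + r)*(r + (r*L + 120)) = -4*(L + r)*(r + (L*r + 120)) = -4*(L + r)*(r + (120 + L*r)) = -4*(L + r)*(120 + r + L*r))
F(-20, k(12, (-5 + 2) - 2)) - O = (-480*(-20) - 480*(-10) - 4*(-10)² - 4*(-20)*(-10) - 4*(-20)*(-10)² - 4*(-10)*(-20)²) - (-8)*I*√4987 = (9600 + 4800 - 4*100 - 800 - 4*(-20)*100 - 4*(-10)*400) + 8*I*√4987 = (9600 + 4800 - 400 - 800 + 8000 + 16000) + 8*I*√4987 = 37200 + 8*I*√4987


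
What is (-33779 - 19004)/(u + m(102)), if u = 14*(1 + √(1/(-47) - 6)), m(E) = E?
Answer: -71943229/171975 + 369481*I*√13301/343950 ≈ -418.34 + 123.89*I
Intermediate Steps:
u = 14 + 14*I*√13301/47 (u = 14*(1 + √(-1/47 - 6)) = 14*(1 + √(-283/47)) = 14*(1 + I*√13301/47) = 14 + 14*I*√13301/47 ≈ 14.0 + 34.354*I)
(-33779 - 19004)/(u + m(102)) = (-33779 - 19004)/((14 + 14*I*√13301/47) + 102) = -52783/(116 + 14*I*√13301/47)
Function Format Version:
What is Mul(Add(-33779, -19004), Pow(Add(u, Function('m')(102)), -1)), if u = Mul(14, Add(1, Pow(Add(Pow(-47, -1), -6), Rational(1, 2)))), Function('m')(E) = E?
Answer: Add(Rational(-71943229, 171975), Mul(Rational(369481, 343950), I, Pow(13301, Rational(1, 2)))) ≈ Add(-418.34, Mul(123.89, I))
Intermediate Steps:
u = Add(14, Mul(Rational(14, 47), I, Pow(13301, Rational(1, 2)))) (u = Mul(14, Add(1, Pow(Add(Rational(-1, 47), -6), Rational(1, 2)))) = Mul(14, Add(1, Pow(Rational(-283, 47), Rational(1, 2)))) = Mul(14, Add(1, Mul(Rational(1, 47), I, Pow(13301, Rational(1, 2))))) = Add(14, Mul(Rational(14, 47), I, Pow(13301, Rational(1, 2)))) ≈ Add(14.000, Mul(34.354, I)))
Mul(Add(-33779, -19004), Pow(Add(u, Function('m')(102)), -1)) = Mul(Add(-33779, -19004), Pow(Add(Add(14, Mul(Rational(14, 47), I, Pow(13301, Rational(1, 2)))), 102), -1)) = Mul(-52783, Pow(Add(116, Mul(Rational(14, 47), I, Pow(13301, Rational(1, 2)))), -1))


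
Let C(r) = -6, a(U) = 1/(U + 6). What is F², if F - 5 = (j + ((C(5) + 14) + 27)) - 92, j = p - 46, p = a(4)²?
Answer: 96020401/10000 ≈ 9602.0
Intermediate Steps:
a(U) = 1/(6 + U)
p = 1/100 (p = (1/(6 + 4))² = (1/10)² = (⅒)² = 1/100 ≈ 0.010000)
j = -4599/100 (j = 1/100 - 46 = -4599/100 ≈ -45.990)
F = -9799/100 (F = 5 + ((-4599/100 + ((-6 + 14) + 27)) - 92) = 5 + ((-4599/100 + (8 + 27)) - 92) = 5 + ((-4599/100 + 35) - 92) = 5 + (-1099/100 - 92) = 5 - 10299/100 = -9799/100 ≈ -97.990)
F² = (-9799/100)² = 96020401/10000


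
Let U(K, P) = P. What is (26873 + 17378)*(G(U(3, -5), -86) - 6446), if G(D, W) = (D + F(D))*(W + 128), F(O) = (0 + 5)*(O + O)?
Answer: -387461756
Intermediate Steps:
F(O) = 10*O (F(O) = 5*(2*O) = 10*O)
G(D, W) = 11*D*(128 + W) (G(D, W) = (D + 10*D)*(W + 128) = (11*D)*(128 + W) = 11*D*(128 + W))
(26873 + 17378)*(G(U(3, -5), -86) - 6446) = (26873 + 17378)*(11*(-5)*(128 - 86) - 6446) = 44251*(11*(-5)*42 - 6446) = 44251*(-2310 - 6446) = 44251*(-8756) = -387461756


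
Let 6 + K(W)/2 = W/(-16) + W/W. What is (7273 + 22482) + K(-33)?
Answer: 237993/8 ≈ 29749.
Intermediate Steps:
K(W) = -10 - W/8 (K(W) = -12 + 2*(W/(-16) + W/W) = -12 + 2*(W*(-1/16) + 1) = -12 + 2*(-W/16 + 1) = -12 + 2*(1 - W/16) = -12 + (2 - W/8) = -10 - W/8)
(7273 + 22482) + K(-33) = (7273 + 22482) + (-10 - ⅛*(-33)) = 29755 + (-10 + 33/8) = 29755 - 47/8 = 237993/8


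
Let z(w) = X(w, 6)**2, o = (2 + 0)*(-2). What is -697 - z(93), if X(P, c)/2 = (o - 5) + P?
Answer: -28921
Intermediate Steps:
o = -4 (o = 2*(-2) = -4)
X(P, c) = -18 + 2*P (X(P, c) = 2*((-4 - 5) + P) = 2*(-9 + P) = -18 + 2*P)
z(w) = (-18 + 2*w)**2
-697 - z(93) = -697 - 4*(-9 + 93)**2 = -697 - 4*84**2 = -697 - 4*7056 = -697 - 1*28224 = -697 - 28224 = -28921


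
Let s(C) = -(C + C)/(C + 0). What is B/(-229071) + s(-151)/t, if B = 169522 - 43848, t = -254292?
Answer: -1775413037/3236162374 ≈ -0.54862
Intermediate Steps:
B = 125674
s(C) = -2 (s(C) = -2*C/C = -1*2 = -2)
B/(-229071) + s(-151)/t = 125674/(-229071) - 2/(-254292) = 125674*(-1/229071) - 2*(-1/254292) = -125674/229071 + 1/127146 = -1775413037/3236162374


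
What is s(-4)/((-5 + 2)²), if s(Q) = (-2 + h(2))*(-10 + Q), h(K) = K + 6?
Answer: -28/3 ≈ -9.3333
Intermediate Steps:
h(K) = 6 + K
s(Q) = -60 + 6*Q (s(Q) = (-2 + (6 + 2))*(-10 + Q) = (-2 + 8)*(-10 + Q) = 6*(-10 + Q) = -60 + 6*Q)
s(-4)/((-5 + 2)²) = (-60 + 6*(-4))/((-5 + 2)²) = (-60 - 24)/((-3)²) = -84/9 = -84*⅑ = -28/3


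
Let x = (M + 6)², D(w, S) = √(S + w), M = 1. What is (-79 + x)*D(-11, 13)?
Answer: -30*√2 ≈ -42.426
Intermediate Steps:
x = 49 (x = (1 + 6)² = 7² = 49)
(-79 + x)*D(-11, 13) = (-79 + 49)*√(13 - 11) = -30*√2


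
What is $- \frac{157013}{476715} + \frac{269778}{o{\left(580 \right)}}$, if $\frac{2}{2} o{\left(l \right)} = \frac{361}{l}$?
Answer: $\frac{74592130494907}{172094115} \approx 4.3344 \cdot 10^{5}$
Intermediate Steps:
$o{\left(l \right)} = \frac{361}{l}$
$- \frac{157013}{476715} + \frac{269778}{o{\left(580 \right)}} = - \frac{157013}{476715} + \frac{269778}{361 \cdot \frac{1}{580}} = \left(-157013\right) \frac{1}{476715} + \frac{269778}{361 \cdot \frac{1}{580}} = - \frac{157013}{476715} + \frac{269778}{\frac{361}{580}} = - \frac{157013}{476715} + 269778 \cdot \frac{580}{361} = - \frac{157013}{476715} + \frac{156471240}{361} = \frac{74592130494907}{172094115}$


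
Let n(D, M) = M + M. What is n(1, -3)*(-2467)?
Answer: 14802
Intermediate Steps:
n(D, M) = 2*M
n(1, -3)*(-2467) = (2*(-3))*(-2467) = -6*(-2467) = 14802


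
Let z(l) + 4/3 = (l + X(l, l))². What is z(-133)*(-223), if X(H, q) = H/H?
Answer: -11655764/3 ≈ -3.8853e+6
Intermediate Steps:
X(H, q) = 1
z(l) = -4/3 + (1 + l)² (z(l) = -4/3 + (l + 1)² = -4/3 + (1 + l)²)
z(-133)*(-223) = (-4/3 + (1 - 133)²)*(-223) = (-4/3 + (-132)²)*(-223) = (-4/3 + 17424)*(-223) = (52268/3)*(-223) = -11655764/3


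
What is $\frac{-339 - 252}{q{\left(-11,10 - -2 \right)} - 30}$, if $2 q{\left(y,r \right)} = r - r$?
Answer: $\frac{197}{10} \approx 19.7$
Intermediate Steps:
$q{\left(y,r \right)} = 0$ ($q{\left(y,r \right)} = \frac{r - r}{2} = \frac{1}{2} \cdot 0 = 0$)
$\frac{-339 - 252}{q{\left(-11,10 - -2 \right)} - 30} = \frac{-339 - 252}{0 - 30} = - \frac{591}{-30} = \left(-591\right) \left(- \frac{1}{30}\right) = \frac{197}{10}$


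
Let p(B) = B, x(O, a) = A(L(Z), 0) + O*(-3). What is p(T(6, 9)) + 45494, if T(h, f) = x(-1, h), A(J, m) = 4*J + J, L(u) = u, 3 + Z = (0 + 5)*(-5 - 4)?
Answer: 45257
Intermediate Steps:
Z = -48 (Z = -3 + (0 + 5)*(-5 - 4) = -3 + 5*(-9) = -3 - 45 = -48)
A(J, m) = 5*J
x(O, a) = -240 - 3*O (x(O, a) = 5*(-48) + O*(-3) = -240 - 3*O)
T(h, f) = -237 (T(h, f) = -240 - 3*(-1) = -240 + 3 = -237)
p(T(6, 9)) + 45494 = -237 + 45494 = 45257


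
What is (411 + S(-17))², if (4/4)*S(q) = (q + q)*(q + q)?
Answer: 2455489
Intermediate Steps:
S(q) = 4*q² (S(q) = (q + q)*(q + q) = (2*q)*(2*q) = 4*q²)
(411 + S(-17))² = (411 + 4*(-17)²)² = (411 + 4*289)² = (411 + 1156)² = 1567² = 2455489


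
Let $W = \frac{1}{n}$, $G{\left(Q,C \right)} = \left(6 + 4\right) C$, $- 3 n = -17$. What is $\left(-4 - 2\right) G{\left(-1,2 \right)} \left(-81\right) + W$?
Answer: $\frac{165243}{17} \approx 9720.2$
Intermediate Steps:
$n = \frac{17}{3}$ ($n = \left(- \frac{1}{3}\right) \left(-17\right) = \frac{17}{3} \approx 5.6667$)
$G{\left(Q,C \right)} = 10 C$
$W = \frac{3}{17}$ ($W = \frac{1}{\frac{17}{3}} = \frac{3}{17} \approx 0.17647$)
$\left(-4 - 2\right) G{\left(-1,2 \right)} \left(-81\right) + W = \left(-4 - 2\right) 10 \cdot 2 \left(-81\right) + \frac{3}{17} = \left(-6\right) 20 \left(-81\right) + \frac{3}{17} = \left(-120\right) \left(-81\right) + \frac{3}{17} = 9720 + \frac{3}{17} = \frac{165243}{17}$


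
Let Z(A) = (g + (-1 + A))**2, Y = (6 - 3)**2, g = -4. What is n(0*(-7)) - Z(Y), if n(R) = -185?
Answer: -201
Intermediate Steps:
Y = 9 (Y = 3**2 = 9)
Z(A) = (-5 + A)**2 (Z(A) = (-4 + (-1 + A))**2 = (-5 + A)**2)
n(0*(-7)) - Z(Y) = -185 - (-5 + 9)**2 = -185 - 1*4**2 = -185 - 1*16 = -185 - 16 = -201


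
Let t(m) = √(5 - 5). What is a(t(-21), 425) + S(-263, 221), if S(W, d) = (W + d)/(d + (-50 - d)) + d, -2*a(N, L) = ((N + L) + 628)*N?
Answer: 5546/25 ≈ 221.84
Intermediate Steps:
t(m) = 0 (t(m) = √0 = 0)
a(N, L) = -N*(628 + L + N)/2 (a(N, L) = -((N + L) + 628)*N/2 = -((L + N) + 628)*N/2 = -(628 + L + N)*N/2 = -N*(628 + L + N)/2)
S(W, d) = -W/50 + 49*d/50 (S(W, d) = (W + d)/(-50) + d = (W + d)*(-1/50) + d = (-W/50 - d/50) + d = -W/50 + 49*d/50)
a(t(-21), 425) + S(-263, 221) = -½*0*(628 + 425 + 0) + (-1/50*(-263) + (49/50)*221) = -½*0*1053 + (263/50 + 10829/50) = 0 + 5546/25 = 5546/25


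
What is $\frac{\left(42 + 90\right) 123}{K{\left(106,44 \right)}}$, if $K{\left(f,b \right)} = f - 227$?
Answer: $- \frac{1476}{11} \approx -134.18$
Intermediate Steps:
$K{\left(f,b \right)} = -227 + f$
$\frac{\left(42 + 90\right) 123}{K{\left(106,44 \right)}} = \frac{\left(42 + 90\right) 123}{-227 + 106} = \frac{132 \cdot 123}{-121} = 16236 \left(- \frac{1}{121}\right) = - \frac{1476}{11}$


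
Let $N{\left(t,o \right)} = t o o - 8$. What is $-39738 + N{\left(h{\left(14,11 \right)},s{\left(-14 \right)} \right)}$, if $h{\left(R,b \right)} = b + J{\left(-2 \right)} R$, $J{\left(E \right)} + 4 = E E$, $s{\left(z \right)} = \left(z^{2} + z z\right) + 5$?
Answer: $1693953$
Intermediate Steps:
$s{\left(z \right)} = 5 + 2 z^{2}$ ($s{\left(z \right)} = \left(z^{2} + z^{2}\right) + 5 = 2 z^{2} + 5 = 5 + 2 z^{2}$)
$J{\left(E \right)} = -4 + E^{2}$ ($J{\left(E \right)} = -4 + E E = -4 + E^{2}$)
$h{\left(R,b \right)} = b$ ($h{\left(R,b \right)} = b + \left(-4 + \left(-2\right)^{2}\right) R = b + \left(-4 + 4\right) R = b + 0 R = b + 0 = b$)
$N{\left(t,o \right)} = -8 + t o^{2}$ ($N{\left(t,o \right)} = o t o - 8 = t o^{2} - 8 = -8 + t o^{2}$)
$-39738 + N{\left(h{\left(14,11 \right)},s{\left(-14 \right)} \right)} = -39738 - \left(8 - 11 \left(5 + 2 \left(-14\right)^{2}\right)^{2}\right) = -39738 - \left(8 - 11 \left(5 + 2 \cdot 196\right)^{2}\right) = -39738 - \left(8 - 11 \left(5 + 392\right)^{2}\right) = -39738 - \left(8 - 11 \cdot 397^{2}\right) = -39738 + \left(-8 + 11 \cdot 157609\right) = -39738 + \left(-8 + 1733699\right) = -39738 + 1733691 = 1693953$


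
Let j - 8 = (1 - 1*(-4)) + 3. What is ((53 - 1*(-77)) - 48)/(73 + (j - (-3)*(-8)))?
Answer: 82/65 ≈ 1.2615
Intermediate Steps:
j = 16 (j = 8 + ((1 - 1*(-4)) + 3) = 8 + ((1 + 4) + 3) = 8 + (5 + 3) = 8 + 8 = 16)
((53 - 1*(-77)) - 48)/(73 + (j - (-3)*(-8))) = ((53 - 1*(-77)) - 48)/(73 + (16 - (-3)*(-8))) = ((53 + 77) - 48)/(73 + (16 - 1*24)) = (130 - 48)/(73 + (16 - 24)) = 82/(73 - 8) = 82/65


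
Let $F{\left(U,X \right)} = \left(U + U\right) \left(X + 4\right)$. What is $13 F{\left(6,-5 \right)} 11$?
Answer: $-1716$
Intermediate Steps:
$F{\left(U,X \right)} = 2 U \left(4 + X\right)$
$13 F{\left(6,-5 \right)} 11 = 13 \cdot 2 \cdot 6 \left(4 - 5\right) 11 = 13 \cdot 2 \cdot 6 \left(-1\right) 11 = 13 \left(-12\right) 11 = \left(-156\right) 11 = -1716$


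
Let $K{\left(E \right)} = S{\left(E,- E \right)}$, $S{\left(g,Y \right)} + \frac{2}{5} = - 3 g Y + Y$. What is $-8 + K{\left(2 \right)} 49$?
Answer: $\frac{2312}{5} \approx 462.4$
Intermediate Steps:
$S{\left(g,Y \right)} = - \frac{2}{5} + Y - 3 Y g$ ($S{\left(g,Y \right)} = - \frac{2}{5} + \left(- 3 g Y + Y\right) = - \frac{2}{5} - \left(- Y + 3 Y g\right) = - \frac{2}{5} + Y - 3 Y g$)
$K{\left(E \right)} = - \frac{2}{5} - E + 3 E^{2}$ ($K{\left(E \right)} = - \frac{2}{5} - E - 3 \left(- E\right) E = - \frac{2}{5} - E + 3 E^{2}$)
$-8 + K{\left(2 \right)} 49 = -8 + \left(- \frac{2}{5} - 2 + 3 \cdot 2^{2}\right) 49 = -8 + \left(- \frac{2}{5} - 2 + 3 \cdot 4\right) 49 = -8 + \left(- \frac{2}{5} - 2 + 12\right) 49 = -8 + \frac{48}{5} \cdot 49 = -8 + \frac{2352}{5} = \frac{2312}{5}$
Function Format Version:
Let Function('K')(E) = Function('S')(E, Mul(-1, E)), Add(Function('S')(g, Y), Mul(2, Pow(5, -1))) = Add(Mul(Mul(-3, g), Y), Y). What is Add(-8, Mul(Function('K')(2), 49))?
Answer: Rational(2312, 5) ≈ 462.40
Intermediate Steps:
Function('S')(g, Y) = Add(Rational(-2, 5), Y, Mul(-3, Y, g)) (Function('S')(g, Y) = Add(Rational(-2, 5), Add(Mul(Mul(-3, g), Y), Y)) = Add(Rational(-2, 5), Add(Mul(-3, Y, g), Y)) = Add(Rational(-2, 5), Add(Y, Mul(-3, Y, g))) = Add(Rational(-2, 5), Y, Mul(-3, Y, g)))
Function('K')(E) = Add(Rational(-2, 5), Mul(-1, E), Mul(3, Pow(E, 2))) (Function('K')(E) = Add(Rational(-2, 5), Mul(-1, E), Mul(-3, Mul(-1, E), E)) = Add(Rational(-2, 5), Mul(-1, E), Mul(3, Pow(E, 2))))
Add(-8, Mul(Function('K')(2), 49)) = Add(-8, Mul(Add(Rational(-2, 5), Mul(-1, 2), Mul(3, Pow(2, 2))), 49)) = Add(-8, Mul(Add(Rational(-2, 5), -2, Mul(3, 4)), 49)) = Add(-8, Mul(Add(Rational(-2, 5), -2, 12), 49)) = Add(-8, Mul(Rational(48, 5), 49)) = Add(-8, Rational(2352, 5)) = Rational(2312, 5)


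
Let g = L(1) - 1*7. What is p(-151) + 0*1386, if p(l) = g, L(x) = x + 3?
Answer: -3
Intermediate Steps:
L(x) = 3 + x
g = -3 (g = (3 + 1) - 1*7 = 4 - 7 = -3)
p(l) = -3
p(-151) + 0*1386 = -3 + 0*1386 = -3 + 0 = -3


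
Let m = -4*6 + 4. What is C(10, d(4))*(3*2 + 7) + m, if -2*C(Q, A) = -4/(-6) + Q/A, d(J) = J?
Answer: -487/12 ≈ -40.583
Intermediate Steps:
m = -20 (m = -24 + 4 = -20)
C(Q, A) = -⅓ - Q/(2*A) (C(Q, A) = -(-4/(-6) + Q/A)/2 = -(-4*(-⅙) + Q/A)/2 = -(⅔ + Q/A)/2 = -⅓ - Q/(2*A))
C(10, d(4))*(3*2 + 7) + m = ((-½*10 - ⅓*4)/4)*(3*2 + 7) - 20 = ((-5 - 4/3)/4)*(6 + 7) - 20 = ((¼)*(-19/3))*13 - 20 = -19/12*13 - 20 = -247/12 - 20 = -487/12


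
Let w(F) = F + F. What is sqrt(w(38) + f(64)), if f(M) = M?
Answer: 2*sqrt(35) ≈ 11.832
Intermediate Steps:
w(F) = 2*F
sqrt(w(38) + f(64)) = sqrt(2*38 + 64) = sqrt(76 + 64) = sqrt(140) = 2*sqrt(35)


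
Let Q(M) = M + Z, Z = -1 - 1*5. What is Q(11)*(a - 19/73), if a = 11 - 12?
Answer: -460/73 ≈ -6.3014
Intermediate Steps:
a = -1
Z = -6 (Z = -1 - 5 = -6)
Q(M) = -6 + M (Q(M) = M - 6 = -6 + M)
Q(11)*(a - 19/73) = (-6 + 11)*(-1 - 19/73) = 5*(-1 - 19*1/73) = 5*(-1 - 19/73) = 5*(-92/73) = -460/73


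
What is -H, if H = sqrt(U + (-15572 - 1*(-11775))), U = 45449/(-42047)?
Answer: -6*I*sqrt(186522720491)/42047 ≈ -61.629*I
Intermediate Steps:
U = -45449/42047 (U = 45449*(-1/42047) = -45449/42047 ≈ -1.0809)
H = 6*I*sqrt(186522720491)/42047 (H = sqrt(-45449/42047 + (-15572 - 1*(-11775))) = sqrt(-45449/42047 + (-15572 + 11775)) = sqrt(-45449/42047 - 3797) = sqrt(-159697908/42047) = 6*I*sqrt(186522720491)/42047 ≈ 61.629*I)
-H = -6*I*sqrt(186522720491)/42047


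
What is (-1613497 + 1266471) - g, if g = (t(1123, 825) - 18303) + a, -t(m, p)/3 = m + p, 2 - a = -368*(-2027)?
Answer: 423055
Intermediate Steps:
a = -745934 (a = 2 - (-368)*(-2027) = 2 - 1*745936 = 2 - 745936 = -745934)
t(m, p) = -3*m - 3*p (t(m, p) = -3*(m + p) = -3*m - 3*p)
g = -770081 (g = ((-3*1123 - 3*825) - 18303) - 745934 = ((-3369 - 2475) - 18303) - 745934 = (-5844 - 18303) - 745934 = -24147 - 745934 = -770081)
(-1613497 + 1266471) - g = (-1613497 + 1266471) - 1*(-770081) = -347026 + 770081 = 423055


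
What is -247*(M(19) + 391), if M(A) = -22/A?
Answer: -96291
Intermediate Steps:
-247*(M(19) + 391) = -247*(-22/19 + 391) = -247*7407/19 = -96291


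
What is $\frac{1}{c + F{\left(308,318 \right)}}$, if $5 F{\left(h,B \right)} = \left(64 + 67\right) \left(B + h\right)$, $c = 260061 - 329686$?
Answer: $- \frac{5}{266119} \approx -1.8789 \cdot 10^{-5}$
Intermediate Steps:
$c = -69625$
$F{\left(h,B \right)} = \frac{131 B}{5} + \frac{131 h}{5}$ ($F{\left(h,B \right)} = \frac{\left(64 + 67\right) \left(B + h\right)}{5} = \frac{131 \left(B + h\right)}{5} = \frac{131 B + 131 h}{5} = \frac{131 B}{5} + \frac{131 h}{5}$)
$\frac{1}{c + F{\left(308,318 \right)}} = \frac{1}{-69625 + \left(\frac{131}{5} \cdot 318 + \frac{131}{5} \cdot 308\right)} = \frac{1}{-69625 + \left(\frac{41658}{5} + \frac{40348}{5}\right)} = \frac{1}{-69625 + \frac{82006}{5}} = \frac{1}{- \frac{266119}{5}} = - \frac{5}{266119}$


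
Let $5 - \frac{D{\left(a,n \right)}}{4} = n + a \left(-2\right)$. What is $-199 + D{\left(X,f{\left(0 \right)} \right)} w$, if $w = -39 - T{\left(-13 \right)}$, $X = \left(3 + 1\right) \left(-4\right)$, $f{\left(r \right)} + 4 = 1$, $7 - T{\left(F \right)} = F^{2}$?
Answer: $-12007$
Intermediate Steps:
$T{\left(F \right)} = 7 - F^{2}$
$f{\left(r \right)} = -3$ ($f{\left(r \right)} = -4 + 1 = -3$)
$X = -16$ ($X = 4 \left(-4\right) = -16$)
$D{\left(a,n \right)} = 20 - 4 n + 8 a$ ($D{\left(a,n \right)} = 20 - 4 \left(n + a \left(-2\right)\right) = 20 - 4 \left(n - 2 a\right) = 20 + \left(- 4 n + 8 a\right) = 20 - 4 n + 8 a$)
$w = 123$ ($w = -39 - \left(7 - \left(-13\right)^{2}\right) = -39 - \left(7 - 169\right) = -39 - -162 = -39 + 162 = 123$)
$-199 + D{\left(X,f{\left(0 \right)} \right)} w = -199 + \left(20 - -12 + 8 \left(-16\right)\right) 123 = -199 + \left(20 + 12 - 128\right) 123 = -199 - 11808 = -12007$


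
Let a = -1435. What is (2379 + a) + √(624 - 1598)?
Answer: 944 + I*√974 ≈ 944.0 + 31.209*I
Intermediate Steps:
(2379 + a) + √(624 - 1598) = (2379 - 1435) + √(624 - 1598) = 944 + √(-974) = 944 + I*√974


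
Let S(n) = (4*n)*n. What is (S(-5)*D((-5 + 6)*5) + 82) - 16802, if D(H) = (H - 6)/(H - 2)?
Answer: -50260/3 ≈ -16753.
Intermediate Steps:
S(n) = 4*n²
D(H) = (-6 + H)/(-2 + H)
(S(-5)*D((-5 + 6)*5) + 82) - 16802 = ((4*(-5)²)*((-6 + (-5 + 6)*5)/(-2 + (-5 + 6)*5)) + 82) - 16802 = ((4*25)*((-6 + 1*5)/(-2 + 1*5)) + 82) - 16802 = (100*((-6 + 5)/(-2 + 5)) + 82) - 16802 = (100*(-1/3) + 82) - 16802 = (100*((⅓)*(-1)) + 82) - 16802 = (100*(-⅓) + 82) - 16802 = (-100/3 + 82) - 16802 = 146/3 - 16802 = -50260/3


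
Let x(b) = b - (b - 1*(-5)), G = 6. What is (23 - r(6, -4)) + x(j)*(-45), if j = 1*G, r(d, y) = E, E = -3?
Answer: 251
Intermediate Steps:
r(d, y) = -3
j = 6 (j = 1*6 = 6)
x(b) = -5 (x(b) = b - (b + 5) = b - (5 + b) = b + (-5 - b) = -5)
(23 - r(6, -4)) + x(j)*(-45) = (23 - 1*(-3)) - 5*(-45) = (23 + 3) + 225 = 26 + 225 = 251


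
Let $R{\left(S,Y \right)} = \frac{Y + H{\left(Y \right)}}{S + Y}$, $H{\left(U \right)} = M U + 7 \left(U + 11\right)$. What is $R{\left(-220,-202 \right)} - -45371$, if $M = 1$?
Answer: $\frac{19148303}{422} \approx 45375.0$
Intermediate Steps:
$H{\left(U \right)} = 77 + 8 U$ ($H{\left(U \right)} = 1 U + 7 \left(U + 11\right) = U + 7 \left(11 + U\right) = U + \left(77 + 7 U\right) = 77 + 8 U$)
$R{\left(S,Y \right)} = \frac{77 + 9 Y}{S + Y}$ ($R{\left(S,Y \right)} = \frac{Y + \left(77 + 8 Y\right)}{S + Y} = \frac{77 + 9 Y}{S + Y}$)
$R{\left(-220,-202 \right)} - -45371 = \frac{77 + 9 \left(-202\right)}{-220 - 202} - -45371 = \frac{77 - 1818}{-422} + 45371 = \left(- \frac{1}{422}\right) \left(-1741\right) + 45371 = \frac{1741}{422} + 45371 = \frac{19148303}{422}$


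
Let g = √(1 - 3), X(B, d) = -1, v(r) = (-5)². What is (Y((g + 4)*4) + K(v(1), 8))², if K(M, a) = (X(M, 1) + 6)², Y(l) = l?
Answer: 1649 + 328*I*√2 ≈ 1649.0 + 463.86*I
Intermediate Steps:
v(r) = 25
g = I*√2 (g = √(-2) = I*√2 ≈ 1.4142*I)
K(M, a) = 25 (K(M, a) = (-1 + 6)² = 5² = 25)
(Y((g + 4)*4) + K(v(1), 8))² = ((I*√2 + 4)*4 + 25)² = ((4 + I*√2)*4 + 25)² = ((16 + 4*I*√2) + 25)² = (41 + 4*I*√2)²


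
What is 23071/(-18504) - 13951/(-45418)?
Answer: -394844687/420207336 ≈ -0.93964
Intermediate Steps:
23071/(-18504) - 13951/(-45418) = 23071*(-1/18504) - 13951*(-1/45418) = -23071/18504 + 13951/45418 = -394844687/420207336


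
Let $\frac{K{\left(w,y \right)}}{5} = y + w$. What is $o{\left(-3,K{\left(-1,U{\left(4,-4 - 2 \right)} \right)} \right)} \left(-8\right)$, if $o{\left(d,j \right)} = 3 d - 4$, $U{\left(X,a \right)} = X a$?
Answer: $104$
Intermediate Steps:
$K{\left(w,y \right)} = 5 w + 5 y$ ($K{\left(w,y \right)} = 5 \left(y + w\right) = 5 \left(w + y\right) = 5 w + 5 y$)
$o{\left(d,j \right)} = -4 + 3 d$
$o{\left(-3,K{\left(-1,U{\left(4,-4 - 2 \right)} \right)} \right)} \left(-8\right) = \left(-4 + 3 \left(-3\right)\right) \left(-8\right) = \left(-4 - 9\right) \left(-8\right) = \left(-13\right) \left(-8\right) = 104$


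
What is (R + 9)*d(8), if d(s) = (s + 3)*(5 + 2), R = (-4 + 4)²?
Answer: 693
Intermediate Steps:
R = 0 (R = 0² = 0)
d(s) = 21 + 7*s (d(s) = (3 + s)*7 = 21 + 7*s)
(R + 9)*d(8) = (0 + 9)*(21 + 7*8) = 9*(21 + 56) = 9*77 = 693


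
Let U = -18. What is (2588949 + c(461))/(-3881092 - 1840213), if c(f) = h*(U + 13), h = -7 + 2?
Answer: -2588974/5721305 ≈ -0.45251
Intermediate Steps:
h = -5
c(f) = 25 (c(f) = -5*(-18 + 13) = -5*(-5) = 25)
(2588949 + c(461))/(-3881092 - 1840213) = (2588949 + 25)/(-3881092 - 1840213) = 2588974/(-5721305) = 2588974*(-1/5721305) = -2588974/5721305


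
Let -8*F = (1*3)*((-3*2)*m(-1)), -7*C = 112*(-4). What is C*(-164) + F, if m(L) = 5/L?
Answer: -42029/4 ≈ -10507.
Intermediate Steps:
C = 64 (C = -16*(-4) = -⅐*(-448) = 64)
F = -45/4 (F = -1*3*(-3*2)*(5/(-1))/8 = -3*(-30*(-1))/8 = -3*(-6*(-5))/8 = -3*30/8 = -⅛*90 = -45/4 ≈ -11.250)
C*(-164) + F = 64*(-164) - 45/4 = -10496 - 45/4 = -42029/4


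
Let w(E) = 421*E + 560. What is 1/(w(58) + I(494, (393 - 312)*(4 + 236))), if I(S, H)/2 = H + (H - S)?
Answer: 1/101750 ≈ 9.8280e-6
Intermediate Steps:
I(S, H) = -2*S + 4*H (I(S, H) = 2*(H + (H - S)) = 2*(-S + 2*H) = -2*S + 4*H)
w(E) = 560 + 421*E
1/(w(58) + I(494, (393 - 312)*(4 + 236))) = 1/((560 + 421*58) + (-2*494 + 4*((393 - 312)*(4 + 236)))) = 1/((560 + 24418) + (-988 + 4*(81*240))) = 1/(24978 + (-988 + 4*19440)) = 1/(24978 + (-988 + 77760)) = 1/(24978 + 76772) = 1/101750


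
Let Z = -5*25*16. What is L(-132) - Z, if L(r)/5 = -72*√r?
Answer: 2000 - 720*I*√33 ≈ 2000.0 - 4136.1*I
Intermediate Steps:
Z = -2000 (Z = -125*16 = -2000)
L(r) = -360*√r (L(r) = 5*(-72*√r) = -360*√r)
L(-132) - Z = -720*I*√33 - 1*(-2000) = -720*I*√33 + 2000 = 2000 - 720*I*√33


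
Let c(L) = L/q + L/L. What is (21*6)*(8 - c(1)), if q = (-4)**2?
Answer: 6993/8 ≈ 874.13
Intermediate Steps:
q = 16
c(L) = 1 + L/16 (c(L) = L/16 + L/L = L*(1/16) + 1 = L/16 + 1 = 1 + L/16)
(21*6)*(8 - c(1)) = (21*6)*(8 - (1 + (1/16)*1)) = 126*(8 - (1 + 1/16)) = 126*(8 - 1*17/16) = 126*(8 - 17/16) = 126*(111/16) = 6993/8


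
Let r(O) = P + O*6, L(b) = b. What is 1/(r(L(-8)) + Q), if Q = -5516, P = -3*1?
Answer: -1/5567 ≈ -0.00017963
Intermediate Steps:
P = -3
r(O) = -3 + 6*O (r(O) = -3 + O*6 = -3 + 6*O)
1/(r(L(-8)) + Q) = 1/((-3 + 6*(-8)) - 5516) = 1/((-3 - 48) - 5516) = 1/(-51 - 5516) = 1/(-5567) = -1/5567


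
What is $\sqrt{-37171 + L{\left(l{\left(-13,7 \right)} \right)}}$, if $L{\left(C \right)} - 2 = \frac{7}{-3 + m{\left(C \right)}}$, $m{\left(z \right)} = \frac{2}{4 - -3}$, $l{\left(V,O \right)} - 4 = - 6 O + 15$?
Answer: $\frac{2 i \sqrt{3354735}}{19} \approx 192.8 i$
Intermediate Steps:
$l{\left(V,O \right)} = 19 - 6 O$ ($l{\left(V,O \right)} = 4 - \left(-15 + 6 O\right) = 19 - 6 O$)
$m{\left(z \right)} = \frac{2}{7}$ ($m{\left(z \right)} = \frac{2}{4 + 3} = \frac{2}{7}$)
$L{\left(C \right)} = - \frac{11}{19}$ ($L{\left(C \right)} = 2 + \frac{7}{-3 + \frac{2}{7}} = 2 + \frac{7}{- \frac{19}{7}} = 2 + 7 \left(- \frac{7}{19}\right) = 2 - \frac{49}{19} = - \frac{11}{19}$)
$\sqrt{-37171 + L{\left(l{\left(-13,7 \right)} \right)}} = \sqrt{-37171 - \frac{11}{19}} = \sqrt{- \frac{706260}{19}} = \frac{2 i \sqrt{3354735}}{19}$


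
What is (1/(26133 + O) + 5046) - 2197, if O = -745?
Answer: 72330413/25388 ≈ 2849.0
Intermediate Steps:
(1/(26133 + O) + 5046) - 2197 = (1/(26133 - 745) + 5046) - 2197 = (1/25388 + 5046) - 2197 = 128107849/25388 - 2197 = 72330413/25388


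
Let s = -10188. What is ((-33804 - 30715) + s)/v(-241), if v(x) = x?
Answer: 74707/241 ≈ 309.99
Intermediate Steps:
((-33804 - 30715) + s)/v(-241) = ((-33804 - 30715) - 10188)/(-241) = (-64519 - 10188)*(-1/241) = -74707*(-1/241) = 74707/241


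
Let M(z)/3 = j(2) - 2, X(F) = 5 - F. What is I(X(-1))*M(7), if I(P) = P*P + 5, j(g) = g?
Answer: 0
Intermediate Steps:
M(z) = 0 (M(z) = 3*(2 - 2) = 3*0 = 0)
I(P) = 5 + P² (I(P) = P² + 5 = 5 + P²)
I(X(-1))*M(7) = (5 + (5 - 1*(-1))²)*0 = (5 + (5 + 1)²)*0 = (5 + 6²)*0 = (5 + 36)*0 = 41*0 = 0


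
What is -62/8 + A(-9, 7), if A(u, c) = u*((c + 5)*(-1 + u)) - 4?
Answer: 4273/4 ≈ 1068.3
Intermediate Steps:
A(u, c) = -4 + u*(-1 + u)*(5 + c) (A(u, c) = u*((5 + c)*(-1 + u)) - 4 = u*((-1 + u)*(5 + c)) - 4 = u*(-1 + u)*(5 + c) - 4 = -4 + u*(-1 + u)*(5 + c))
-62/8 + A(-9, 7) = -62/8 + (-4 - 5*(-9) + 5*(-9)² + 7*(-9)² - 1*7*(-9)) = -62*⅛ + (-4 + 45 + 5*81 + 7*81 + 63) = -31/4 + (-4 + 45 + 405 + 567 + 63) = -31/4 + 1076 = 4273/4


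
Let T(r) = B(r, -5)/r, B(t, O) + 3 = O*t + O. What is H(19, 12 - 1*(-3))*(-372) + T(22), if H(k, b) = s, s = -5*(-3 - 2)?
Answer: -102359/11 ≈ -9305.4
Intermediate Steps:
B(t, O) = -3 + O + O*t (B(t, O) = -3 + (O*t + O) = -3 + (O + O*t) = -3 + O + O*t)
T(r) = (-8 - 5*r)/r (T(r) = (-3 - 5 - 5*r)/r = (-8 - 5*r)/r)
s = 25 (s = -5*(-5) = 25)
H(k, b) = 25
H(19, 12 - 1*(-3))*(-372) + T(22) = 25*(-372) + (-5 - 8/22) = -9300 + (-5 - 8*1/22) = -9300 + (-5 - 4/11) = -9300 - 59/11 = -102359/11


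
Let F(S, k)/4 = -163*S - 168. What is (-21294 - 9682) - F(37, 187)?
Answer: -6180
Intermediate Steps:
F(S, k) = -672 - 652*S (F(S, k) = 4*(-163*S - 168) = 4*(-168 - 163*S) = -672 - 652*S)
(-21294 - 9682) - F(37, 187) = (-21294 - 9682) - (-672 - 652*37) = -30976 - (-672 - 24124) = -30976 - 1*(-24796) = -30976 + 24796 = -6180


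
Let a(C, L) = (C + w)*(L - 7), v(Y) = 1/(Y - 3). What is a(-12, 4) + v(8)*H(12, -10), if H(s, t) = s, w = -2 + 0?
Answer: 222/5 ≈ 44.400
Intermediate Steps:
v(Y) = 1/(-3 + Y)
w = -2
a(C, L) = (-7 + L)*(-2 + C) (a(C, L) = (C - 2)*(L - 7) = (-2 + C)*(-7 + L) = (-7 + L)*(-2 + C))
a(-12, 4) + v(8)*H(12, -10) = (14 - 7*(-12) - 2*4 - 12*4) + 12/(-3 + 8) = (14 + 84 - 8 - 48) + 12/5 = 42 + (⅕)*12 = 42 + 12/5 = 222/5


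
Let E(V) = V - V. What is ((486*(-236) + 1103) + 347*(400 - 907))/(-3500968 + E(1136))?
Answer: 144761/1750484 ≈ 0.082698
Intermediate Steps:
E(V) = 0
((486*(-236) + 1103) + 347*(400 - 907))/(-3500968 + E(1136)) = ((486*(-236) + 1103) + 347*(400 - 907))/(-3500968 + 0) = ((-114696 + 1103) + 347*(-507))/(-3500968) = (-113593 - 175929)*(-1/3500968) = -289522*(-1/3500968) = 144761/1750484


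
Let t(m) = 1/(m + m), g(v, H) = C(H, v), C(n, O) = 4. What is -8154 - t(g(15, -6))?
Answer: -65233/8 ≈ -8154.1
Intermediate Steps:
g(v, H) = 4
t(m) = 1/(2*m)
-8154 - t(g(15, -6)) = -8154 - 1/(2*4) = -8154 - 1*⅛ = -8154 - ⅛ = -65233/8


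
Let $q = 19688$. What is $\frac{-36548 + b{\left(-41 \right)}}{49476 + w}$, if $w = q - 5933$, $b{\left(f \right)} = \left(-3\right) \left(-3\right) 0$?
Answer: $- \frac{36548}{63231} \approx -0.57801$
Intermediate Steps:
$b{\left(f \right)} = 0$ ($b{\left(f \right)} = 9 \cdot 0 = 0$)
$w = 13755$ ($w = 19688 - 5933 = 13755$)
$\frac{-36548 + b{\left(-41 \right)}}{49476 + w} = \frac{-36548 + 0}{49476 + 13755} = - \frac{36548}{63231}$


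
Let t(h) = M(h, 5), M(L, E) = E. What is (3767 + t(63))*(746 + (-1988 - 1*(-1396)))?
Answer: 580888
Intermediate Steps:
t(h) = 5
(3767 + t(63))*(746 + (-1988 - 1*(-1396))) = (3767 + 5)*(746 + (-1988 - 1*(-1396))) = 3772*(746 + (-1988 + 1396)) = 3772*(746 - 592) = 3772*154 = 580888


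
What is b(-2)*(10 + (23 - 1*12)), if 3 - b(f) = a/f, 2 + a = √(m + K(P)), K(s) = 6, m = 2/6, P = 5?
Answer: 42 + 7*√57/2 ≈ 68.424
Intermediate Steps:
m = ⅓ (m = 2*(⅙) = ⅓ ≈ 0.33333)
a = -2 + √57/3 (a = -2 + √(⅓ + 6) = -2 + √(19/3) = -2 + √57/3 ≈ 0.51661)
b(f) = 3 - (-2 + √57/3)/f
b(-2)*(10 + (23 - 1*12)) = ((⅓)*(6 - √57 + 9*(-2))/(-2))*(10 + (23 - 1*12)) = ((⅓)*(-½)*(6 - √57 - 18))*(10 + (23 - 12)) = ((⅓)*(-½)*(-12 - √57))*(10 + 11) = (2 + √57/6)*21 = 42 + 7*√57/2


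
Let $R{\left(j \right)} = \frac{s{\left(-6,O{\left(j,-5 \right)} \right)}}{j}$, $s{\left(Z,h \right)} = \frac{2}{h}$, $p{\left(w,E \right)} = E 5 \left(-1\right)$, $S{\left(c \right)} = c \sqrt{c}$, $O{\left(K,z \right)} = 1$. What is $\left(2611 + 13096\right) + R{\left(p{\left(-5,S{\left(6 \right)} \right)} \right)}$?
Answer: $15707 - \frac{\sqrt{6}}{90} \approx 15707.0$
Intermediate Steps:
$S{\left(c \right)} = c^{\frac{3}{2}}$
$p{\left(w,E \right)} = - 5 E$ ($p{\left(w,E \right)} = 5 E \left(-1\right) = - 5 E$)
$R{\left(j \right)} = \frac{2}{j}$ ($R{\left(j \right)} = \frac{2 \cdot 1^{-1}}{j} = \frac{2 \cdot 1}{j} = \frac{2}{j}$)
$\left(2611 + 13096\right) + R{\left(p{\left(-5,S{\left(6 \right)} \right)} \right)} = \left(2611 + 13096\right) + \frac{2}{\left(-5\right) 6^{\frac{3}{2}}} = 15707 + \frac{2}{\left(-5\right) 6 \sqrt{6}} = 15707 + \frac{2}{\left(-30\right) \sqrt{6}} = 15707 + 2 \left(- \frac{\sqrt{6}}{180}\right) = 15707 - \frac{\sqrt{6}}{90}$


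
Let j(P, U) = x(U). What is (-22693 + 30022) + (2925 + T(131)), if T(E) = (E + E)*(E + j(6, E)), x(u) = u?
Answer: 78898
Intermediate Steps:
j(P, U) = U
T(E) = 4*E**2 (T(E) = (E + E)*(E + E) = (2*E)*(2*E) = 4*E**2)
(-22693 + 30022) + (2925 + T(131)) = (-22693 + 30022) + (2925 + 4*131**2) = 7329 + (2925 + 4*17161) = 7329 + (2925 + 68644) = 7329 + 71569 = 78898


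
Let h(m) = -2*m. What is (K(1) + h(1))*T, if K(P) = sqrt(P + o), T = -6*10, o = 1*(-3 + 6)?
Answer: 0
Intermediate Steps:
o = 3 (o = 1*3 = 3)
T = -60
K(P) = sqrt(3 + P) (K(P) = sqrt(P + 3) = sqrt(3 + P))
(K(1) + h(1))*T = (sqrt(3 + 1) - 2*1)*(-60) = (sqrt(4) - 2)*(-60) = (2 - 2)*(-60) = 0*(-60) = 0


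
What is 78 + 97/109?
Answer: 8599/109 ≈ 78.890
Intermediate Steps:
78 + 97/109 = 8599/109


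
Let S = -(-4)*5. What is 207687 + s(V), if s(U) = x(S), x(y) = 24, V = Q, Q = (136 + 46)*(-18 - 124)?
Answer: 207711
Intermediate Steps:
S = 20 (S = -1*(-20) = 20)
Q = -25844 (Q = 182*(-142) = -25844)
V = -25844
s(U) = 24
207687 + s(V) = 207687 + 24 = 207711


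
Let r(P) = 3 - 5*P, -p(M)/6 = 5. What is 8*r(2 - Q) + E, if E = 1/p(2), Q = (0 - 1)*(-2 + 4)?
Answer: -4081/30 ≈ -136.03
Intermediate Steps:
p(M) = -30 (p(M) = -6*5 = -30)
Q = -2 (Q = -1*2 = -2)
E = -1/30 (E = 1/(-30) = -1/30 ≈ -0.033333)
8*r(2 - Q) + E = 8*(3 - 5*(2 - 1*(-2))) - 1/30 = 8*(3 - 5*(2 + 2)) - 1/30 = 8*(3 - 5*4) - 1/30 = 8*(3 - 20) - 1/30 = 8*(-17) - 1/30 = -136 - 1/30 = -4081/30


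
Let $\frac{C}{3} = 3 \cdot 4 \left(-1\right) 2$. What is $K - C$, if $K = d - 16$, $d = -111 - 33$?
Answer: $-88$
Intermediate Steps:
$d = -144$
$C = -72$ ($C = 3 \cdot 3 \cdot 4 \left(-1\right) 2 = 3 \cdot 12 \left(-1\right) 2 = 3 \left(\left(-12\right) 2\right) = 3 \left(-24\right) = -72$)
$K = -160$ ($K = -144 - 16 = -160$)
$K - C = -160 - -72 = -160 + 72 = -88$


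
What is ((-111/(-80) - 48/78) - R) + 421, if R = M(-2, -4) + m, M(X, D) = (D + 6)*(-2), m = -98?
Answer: 544723/1040 ≈ 523.77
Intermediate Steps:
M(X, D) = -12 - 2*D (M(X, D) = (6 + D)*(-2) = -12 - 2*D)
R = -102 (R = (-12 - 2*(-4)) - 98 = (-12 + 8) - 98 = -4 - 98 = -102)
((-111/(-80) - 48/78) - R) + 421 = ((-111/(-80) - 48/78) - 1*(-102)) + 421 = ((-111*(-1/80) - 48*1/78) + 102) + 421 = ((111/80 - 8/13) + 102) + 421 = (803/1040 + 102) + 421 = 106883/1040 + 421 = 544723/1040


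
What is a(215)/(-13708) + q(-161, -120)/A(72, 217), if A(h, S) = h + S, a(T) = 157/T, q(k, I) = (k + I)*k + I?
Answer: 132981468247/851746580 ≈ 156.13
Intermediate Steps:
q(k, I) = I + k*(I + k) (q(k, I) = (I + k)*k + I = k*(I + k) + I = I + k*(I + k))
A(h, S) = S + h
a(215)/(-13708) + q(-161, -120)/A(72, 217) = (157/215)/(-13708) + (-120 + (-161)² - 120*(-161))/(217 + 72) = (157*(1/215))*(-1/13708) + (-120 + 25921 + 19320)/289 = (157/215)*(-1/13708) + 45121*(1/289) = -157/2947220 + 45121/289 = 132981468247/851746580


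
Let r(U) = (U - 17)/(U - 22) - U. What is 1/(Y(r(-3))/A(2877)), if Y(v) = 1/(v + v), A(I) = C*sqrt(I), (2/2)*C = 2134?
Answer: 81092*sqrt(2877)/5 ≈ 8.6992e+5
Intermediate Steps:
C = 2134
r(U) = -U + (-17 + U)/(-22 + U) (r(U) = (-17 + U)/(-22 + U) - U = -U + (-17 + U)/(-22 + U))
A(I) = 2134*sqrt(I)
Y(v) = 1/(2*v)
1/(Y(r(-3))/A(2877)) = 1/((1/(2*(((-17 - 1*(-3)**2 + 23*(-3))/(-22 - 3)))))/((2134*sqrt(2877)))) = 1/((1/(2*(((-17 - 1*9 - 69)/(-25)))))*(sqrt(2877)/6139518)) = 1/((1/(2*((-(-17 - 9 - 69)/25))))*(sqrt(2877)/6139518)) = 1/((1/(2*((-1/25*(-95)))))*(sqrt(2877)/6139518)) = 1/((1/(2*(19/5)))*(sqrt(2877)/6139518)) = 1/(((1/2)*(5/19))*(sqrt(2877)/6139518)) = 1/(5*(sqrt(2877)/6139518)/38) = 1/(5*sqrt(2877)/233301684) = 81092*sqrt(2877)/5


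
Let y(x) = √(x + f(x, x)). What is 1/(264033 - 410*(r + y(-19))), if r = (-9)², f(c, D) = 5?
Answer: 230823/53281610729 + 410*I*√14/53281610729 ≈ 4.3321e-6 + 2.8792e-8*I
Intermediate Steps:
y(x) = √(5 + x) (y(x) = √(x + 5) = √(5 + x))
r = 81
1/(264033 - 410*(r + y(-19))) = 1/(264033 - 410*(81 + √(5 - 19))) = 1/(264033 - 410*(81 + √(-14))) = 1/(264033 - 410*(81 + I*√14)) = 1/(264033 + (-33210 - 410*I*√14)) = 1/(230823 - 410*I*√14)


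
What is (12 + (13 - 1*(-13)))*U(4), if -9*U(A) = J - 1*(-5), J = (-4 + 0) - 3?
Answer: 76/9 ≈ 8.4444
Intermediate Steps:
J = -7 (J = -4 - 3 = -7)
U(A) = 2/9 (U(A) = -(-7 - 1*(-5))/9 = -(-7 + 5)/9 = -⅑*(-2) = 2/9)
(12 + (13 - 1*(-13)))*U(4) = (12 + (13 - 1*(-13)))*(2/9) = (12 + (13 + 13))*(2/9) = (12 + 26)*(2/9) = 38*(2/9) = 76/9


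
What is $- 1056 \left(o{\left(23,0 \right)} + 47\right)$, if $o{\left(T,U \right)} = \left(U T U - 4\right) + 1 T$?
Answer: $-69696$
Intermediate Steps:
$o{\left(T,U \right)} = -4 + T + T U^{2}$ ($o{\left(T,U \right)} = \left(T U U - 4\right) + T = \left(T U^{2} - 4\right) + T = \left(-4 + T U^{2}\right) + T = -4 + T + T U^{2}$)
$- 1056 \left(o{\left(23,0 \right)} + 47\right) = - 1056 \left(\left(-4 + 23 + 23 \cdot 0^{2}\right) + 47\right) = - 1056 \left(\left(-4 + 23 + 23 \cdot 0\right) + 47\right) = - 1056 \left(\left(-4 + 23 + 0\right) + 47\right) = - 1056 \left(19 + 47\right) = \left(-1056\right) 66 = -69696$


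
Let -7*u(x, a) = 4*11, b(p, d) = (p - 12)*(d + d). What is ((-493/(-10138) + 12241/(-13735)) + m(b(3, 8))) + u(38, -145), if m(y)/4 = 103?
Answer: 394635725879/974718010 ≈ 404.87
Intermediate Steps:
b(p, d) = 2*d*(-12 + p) (b(p, d) = (-12 + p)*(2*d) = 2*d*(-12 + p))
u(x, a) = -44/7 (u(x, a) = -4*11/7 = -⅐*44 = -44/7)
m(y) = 412 (m(y) = 4*103 = 412)
((-493/(-10138) + 12241/(-13735)) + m(b(3, 8))) + u(38, -145) = ((-493/(-10138) + 12241/(-13735)) + 412) - 44/7 = ((-493*(-1/10138) + 12241*(-1/13735)) + 412) - 44/7 = ((493/10138 - 12241/13735) + 412) - 44/7 = (-117327903/139245430 + 412) - 44/7 = 57251789257/139245430 - 44/7 = 394635725879/974718010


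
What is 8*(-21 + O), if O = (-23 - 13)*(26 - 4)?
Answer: -6504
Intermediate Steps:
O = -792 (O = -36*22 = -792)
8*(-21 + O) = 8*(-21 - 792) = 8*(-813) = -6504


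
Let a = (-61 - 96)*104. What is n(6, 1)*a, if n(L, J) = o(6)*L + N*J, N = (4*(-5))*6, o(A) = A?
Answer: 1371552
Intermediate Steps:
N = -120 (N = -20*6 = -120)
n(L, J) = -120*J + 6*L (n(L, J) = 6*L - 120*J = -120*J + 6*L)
a = -16328 (a = -157*104 = -16328)
n(6, 1)*a = (-120*1 + 6*6)*(-16328) = (-120 + 36)*(-16328) = -84*(-16328) = 1371552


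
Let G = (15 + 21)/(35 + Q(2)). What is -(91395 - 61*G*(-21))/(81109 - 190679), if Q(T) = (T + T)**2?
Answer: 1569087/1862690 ≈ 0.84238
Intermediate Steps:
Q(T) = 4*T**2 (Q(T) = (2*T)**2 = 4*T**2)
G = 12/17 (G = (15 + 21)/(35 + 4*2**2) = 36/(35 + 4*4) = 36/(35 + 16) = 36/51 = 36*(1/51) = 12/17 ≈ 0.70588)
-(91395 - 61*G*(-21))/(81109 - 190679) = -(91395 - 61*12/17*(-21))/(81109 - 190679) = -(91395 - 732/17*(-21))/(-109570) = -(91395 + 15372/17)*(-1)/109570 = -1569087*(-1)/(17*109570) = -1*(-1569087/1862690) = 1569087/1862690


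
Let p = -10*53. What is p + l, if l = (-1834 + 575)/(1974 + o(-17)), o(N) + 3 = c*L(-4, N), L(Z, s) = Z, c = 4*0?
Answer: -1045889/1971 ≈ -530.64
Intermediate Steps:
c = 0
p = -530
o(N) = -3 (o(N) = -3 + 0*(-4) = -3 + 0 = -3)
l = -1259/1971 (l = (-1834 + 575)/(1974 - 3) = -1259/1971 ≈ -0.63876)
p + l = -530 - 1259/1971 = -1045889/1971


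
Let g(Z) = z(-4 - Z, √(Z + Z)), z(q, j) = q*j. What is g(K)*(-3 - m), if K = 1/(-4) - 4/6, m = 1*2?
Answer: 185*I*√66/72 ≈ 20.874*I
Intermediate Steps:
m = 2
K = -11/12 (K = 1*(-¼) - 4*⅙ = -¼ - ⅔ = -11/12 ≈ -0.91667)
z(q, j) = j*q
g(Z) = √2*√Z*(-4 - Z) (g(Z) = √(Z + Z)*(-4 - Z) = √(2*Z)*(-4 - Z) = (√2*√Z)*(-4 - Z) = √2*√Z*(-4 - Z))
g(K)*(-3 - m) = (√2*√(-11/12)*(-4 - 1*(-11/12)))*(-3 - 1*2) = (√2*(I*√33/6)*(-4 + 11/12))*(-3 - 2) = (√2*(I*√33/6)*(-37/12))*(-5) = -37*I*√66/72*(-5) = 185*I*√66/72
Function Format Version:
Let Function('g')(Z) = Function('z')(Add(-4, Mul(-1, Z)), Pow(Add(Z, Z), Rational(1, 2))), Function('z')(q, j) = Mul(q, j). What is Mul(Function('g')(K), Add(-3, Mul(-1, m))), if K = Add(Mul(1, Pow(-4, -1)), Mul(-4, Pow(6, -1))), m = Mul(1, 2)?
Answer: Mul(Rational(185, 72), I, Pow(66, Rational(1, 2))) ≈ Mul(20.874, I)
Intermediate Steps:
m = 2
K = Rational(-11, 12) (K = Add(Mul(1, Rational(-1, 4)), Mul(-4, Rational(1, 6))) = Add(Rational(-1, 4), Rational(-2, 3)) = Rational(-11, 12) ≈ -0.91667)
Function('z')(q, j) = Mul(j, q)
Function('g')(Z) = Mul(Pow(2, Rational(1, 2)), Pow(Z, Rational(1, 2)), Add(-4, Mul(-1, Z))) (Function('g')(Z) = Mul(Pow(Add(Z, Z), Rational(1, 2)), Add(-4, Mul(-1, Z))) = Mul(Pow(Mul(2, Z), Rational(1, 2)), Add(-4, Mul(-1, Z))) = Mul(Mul(Pow(2, Rational(1, 2)), Pow(Z, Rational(1, 2))), Add(-4, Mul(-1, Z))) = Mul(Pow(2, Rational(1, 2)), Pow(Z, Rational(1, 2)), Add(-4, Mul(-1, Z))))
Mul(Function('g')(K), Add(-3, Mul(-1, m))) = Mul(Mul(Pow(2, Rational(1, 2)), Pow(Rational(-11, 12), Rational(1, 2)), Add(-4, Mul(-1, Rational(-11, 12)))), Add(-3, Mul(-1, 2))) = Mul(Mul(Pow(2, Rational(1, 2)), Mul(Rational(1, 6), I, Pow(33, Rational(1, 2))), Add(-4, Rational(11, 12))), Add(-3, -2)) = Mul(Mul(Pow(2, Rational(1, 2)), Mul(Rational(1, 6), I, Pow(33, Rational(1, 2))), Rational(-37, 12)), -5) = Mul(Mul(Rational(-37, 72), I, Pow(66, Rational(1, 2))), -5) = Mul(Rational(185, 72), I, Pow(66, Rational(1, 2)))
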